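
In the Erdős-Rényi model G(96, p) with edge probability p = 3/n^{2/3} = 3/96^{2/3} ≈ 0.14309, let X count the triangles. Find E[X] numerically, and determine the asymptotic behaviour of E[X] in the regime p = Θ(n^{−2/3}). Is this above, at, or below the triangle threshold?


Number of potential triangles: C(96, 3) = 142880.
Each occurs with probability p³ ≈ (0.14309)³ ≈ 2.9296875e-03.
By linearity: E[X] = C(96, 3)·p³ ≈ 142880 · 2.9296875e-03 ≈ 418.59375.
Since α = 2/3 < 1, p = c/n^{2/3} ≫ 1/n is above the triangle threshold p ~ 1/n. Asymptotically E[X] ~ (c³/6)·n^{3(1−α)} = (3³/6)·n^{1} → ∞; triangles are abundant w.h.p.

E[X] ≈ 418.59375; in regime p = Θ(1/n^{2/3}) E[X] diverges (above the triangle threshold p ~ 1/n).


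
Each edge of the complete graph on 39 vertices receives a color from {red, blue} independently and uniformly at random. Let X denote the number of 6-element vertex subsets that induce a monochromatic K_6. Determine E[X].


Let X = Σ_S X_S over the C(39, 6) = 3262623 subsets S of size 6, where X_S = 1 if the K_6 on S is monochromatic.
For a fixed S, the K_6 on S has C(6, 2) = 15 edges. P[all 15 edges red] = (1/2)^15, and likewise for blue, so P[monochromatic] = 2·(1/2)^15 = 2^{1 − 15} = 1/16384.
By linearity of expectation: E[X] = C(39, 6) · 2^{1 − 15} = 3262623 · 1/16384 = 3262623/16384.
Numerically: E[X] ≈ 199.135.

E[X] = C(39,6)·2^(1−C(6,2)) = 3262623/16384 ≈ 199.135.


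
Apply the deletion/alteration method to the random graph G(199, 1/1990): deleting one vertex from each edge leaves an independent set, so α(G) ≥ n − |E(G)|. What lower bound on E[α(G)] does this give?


E[|E(G)|] = C(199, 2)·p = 19701 · (1/1990) = 99/10.
E[α(G)] ≥ n − E[|E(G)|] = 199 − 99/10 = 1891/10.
Numerically: ≈ 189.10000.
(This is only a lower bound; the true E[α(G)] may be larger.)

E[α(G)] ≥ 1891/10 ≈ 189.10000.


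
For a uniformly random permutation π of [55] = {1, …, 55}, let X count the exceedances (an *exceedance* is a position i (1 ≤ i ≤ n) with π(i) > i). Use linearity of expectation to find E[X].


Write X = Σ_{i=1}^{55} X_i, where X_i = 1_{π(i) > i}.
For each fixed i, π(i) is uniform over {1, …, 55} (marginal of a uniform permutation), so P[π(i) > i] = (n − i)/n. Summing: Σ_{i=1}^{55} (n − i)/n = (0 + 1 + … + 54)/55 = 55(55 − 1)/(2·55) = (55 − 1)/2.
Hence E[X] = Σ_{i=1}^{55} (55 − i)/55 = 27 ≈ 27.0000.

E[X] = 27 = 27.0000.


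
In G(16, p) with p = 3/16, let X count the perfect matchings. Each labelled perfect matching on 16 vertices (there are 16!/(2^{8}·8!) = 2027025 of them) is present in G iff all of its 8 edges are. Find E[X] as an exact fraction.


K_16 has 16!/(2^{8}·8!) = 2027025 labelled perfect matchings.
For each such perfect matching H, let X_H = 1 if all 8 edges of H are present in G. Then P[X_H = 1] = p^{8} = (3/16)^{8} = 6561/4294967296.
By linearity of expectation: E[X] = Σ_H E[X_H] = 2027025 · p^{8} = 2027025 · 6561/4294967296 = 13299311025/4294967296.
Numerically: E[X] ≈ 3.1.

E[X] = 2027025 · (3/16)^{8} = 13299311025/4294967296 ≈ 3.1.


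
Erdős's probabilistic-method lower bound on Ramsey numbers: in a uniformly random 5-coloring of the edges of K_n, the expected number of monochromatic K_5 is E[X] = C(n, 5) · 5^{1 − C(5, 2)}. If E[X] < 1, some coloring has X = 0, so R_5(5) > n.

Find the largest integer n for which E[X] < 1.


We need C(n, 5) · 5^{1 − 10} < 1, i.e. C(n, 5) < 5^{10 − 1} = 1953125.
Check values of n near the boundary:
  n = 43: C(43, 5) = 962598; 962598 < 1953125? YES
  n = 44: C(44, 5) = 1086008; 1086008 < 1953125? YES
  n = 45: C(45, 5) = 1221759; 1221759 < 1953125? YES
  n = 46: C(46, 5) = 1370754; 1370754 < 1953125? YES
  n = 47: C(47, 5) = 1533939; 1533939 < 1953125? YES
  n = 48: C(48, 5) = 1712304; 1712304 < 1953125? YES
  n = 49: C(49, 5) = 1906884; 1906884 < 1953125? YES
  n = 50: C(50, 5) = 2118760; 2118760 < 1953125? NO
  n = 51: C(51, 5) = 2349060; 2349060 < 1953125? NO
  n = 52: C(52, 5) = 2598960; 2598960 < 1953125? NO
The largest n with C(n, 5) < 1953125 is n = 49 (where E[X] = 1906884/1953125 ≈ 0.9763246). Hence R_5(5) > 49, i.e. R_5(5) ≥ 50.

Largest n = 49; hence R_5(5) > 49.


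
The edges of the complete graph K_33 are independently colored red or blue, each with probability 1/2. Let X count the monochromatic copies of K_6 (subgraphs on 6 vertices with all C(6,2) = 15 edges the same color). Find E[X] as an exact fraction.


Let X = Σ_S X_S over the C(33, 6) = 1107568 subsets S of size 6, where X_S = 1 if the K_6 on S is monochromatic.
For a fixed S, the K_6 on S has C(6, 2) = 15 edges. P[all 15 edges red] = (1/2)^15, and likewise for blue, so P[monochromatic] = 2·(1/2)^15 = 2^{1 − 15} = 1/16384.
Summing: E[X] = C(33, 6) · 2^{1 − 15} = 1107568 · 1/16384 = 69223/1024.
Numerically: E[X] ≈ 67.60059.

E[X] = C(33,6)·2^(1−C(6,2)) = 69223/1024 ≈ 67.60059.


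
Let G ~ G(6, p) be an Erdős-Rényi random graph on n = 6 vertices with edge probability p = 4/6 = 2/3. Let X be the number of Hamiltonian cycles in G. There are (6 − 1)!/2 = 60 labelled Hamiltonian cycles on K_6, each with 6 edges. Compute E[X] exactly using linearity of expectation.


K_6 has (6 − 1)!/2 = 60 labelled Hamiltonian cycles.
For each such Hamiltonian cycle H, let X_H = 1 if all 6 edges of H are present in G. Then P[X_H = 1] = p^{6} = (2/3)^{6} = 64/729.
By linearity of expectation: E[X] = Σ_H E[X_H] = 60 · p^{6} = 60 · 64/729 = 1280/243.
Numerically: E[X] ≈ 5.27.

E[X] = 60 · (2/3)^{6} = 1280/243 ≈ 5.27.


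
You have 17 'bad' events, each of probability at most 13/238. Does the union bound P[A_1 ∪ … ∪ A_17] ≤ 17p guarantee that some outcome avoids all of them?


Union bound: P[∪_{i=1}^{17} A_i] ≤ Σ_i P[A_i] ≤ 17·p = 17·(13/238) = 13/14.
Numerically: 13/14 ≈ 0.92857.
Is 13/14 < 1? YES.
Since P[∪ A_i] ≤ 13/14 < 1, the complement has P[∩ A_i^c] ≥ 1 − 13/14 = 1/14 > 0, so some outcome avoids every A_i.

17·p = 13/14 ≈ 0.92857; existence CERTIFIED by the union bound.


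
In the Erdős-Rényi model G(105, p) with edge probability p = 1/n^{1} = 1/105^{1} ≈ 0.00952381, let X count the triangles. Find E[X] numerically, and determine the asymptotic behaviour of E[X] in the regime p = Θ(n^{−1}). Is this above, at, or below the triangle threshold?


Number of potential triangles: C(105, 3) = 187460.
Each occurs with probability p³ ≈ (0.00952381)³ ≈ 8.63837599e-07.
By linearity: E[X] = C(105, 3)·p³ ≈ 187460 · 8.63837599e-07 ≈ 0.161935.
Here α = 1, so p = 1/n is exactly at the triangle threshold p ~ 1/n. Asymptotically E[X] → c³/6 = 1³/6 = 1/6 ≈ 0.166667, a bounded constant. In this regime the triangle count is asymptotically Poisson(c³/6).

E[X] ≈ 0.161935; in regime p = Θ(1/n^{1}) E[X] stays bounded (at the triangle threshold p ~ 1/n).


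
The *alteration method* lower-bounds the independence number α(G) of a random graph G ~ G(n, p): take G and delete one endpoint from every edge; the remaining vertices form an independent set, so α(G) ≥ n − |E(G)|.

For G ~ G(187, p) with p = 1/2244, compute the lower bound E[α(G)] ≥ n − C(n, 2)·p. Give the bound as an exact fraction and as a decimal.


E[|E(G)|] = C(187, 2)·p = 17391 · (1/2244) = 31/4.
E[α(G)] ≥ n − E[|E(G)|] = 187 − 31/4 = 717/4.
Numerically: ≈ 179.2500.
(This is only a lower bound; the true E[α(G)] may be larger.)

E[α(G)] ≥ 717/4 ≈ 179.2500.


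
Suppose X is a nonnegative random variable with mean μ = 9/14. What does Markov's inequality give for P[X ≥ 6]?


μ = E[X] = 9/14, a = 6.
Markov: P[X ≥ 6] ≤ μ/a = (9/14)/6 = 3/28.
Numerically: ≈ 0.107.
(Since a = 6 > μ = 0.643, the bound 3/28 is < 1 and informative.)

P[X ≥ 6] ≤ 3/28 ≈ 0.107.


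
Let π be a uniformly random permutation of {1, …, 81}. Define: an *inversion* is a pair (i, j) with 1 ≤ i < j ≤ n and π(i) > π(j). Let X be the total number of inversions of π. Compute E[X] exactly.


Write X = Σ X_I over the C(81, 2) = 3240 pairs i < j, with X_I the indicator of one inversion.
There are 3240 indicators.
For each fixed pair i < j, the values π(i) and π(j) are two distinct elements of {1, …, 81} in uniformly random order; by symmetry P[π(i) > π(j)] = 1/2.
By linearity: E[X] = 3240 · (1/2) = C(81, 2) · (1/2) = 3240/2 = 1620 ≈ 1620.0000.

E[X] = 1620 = 1620.0000.


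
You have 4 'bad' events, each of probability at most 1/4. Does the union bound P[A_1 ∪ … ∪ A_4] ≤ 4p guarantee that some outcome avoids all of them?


Union bound: P[∪_{i=1}^{4} A_i] ≤ Σ_i P[A_i] ≤ 4·p = 4·(1/4) = 1.
Numerically: 1 ≈ 1.0000.
Is 1 < 1? NO.
Since the bound 1 is ≥ 1, the union bound is uninformative here; it does NOT by itself certify existence.

4·p = 1 ≈ 1.0000; existence NOT certified by the union bound.


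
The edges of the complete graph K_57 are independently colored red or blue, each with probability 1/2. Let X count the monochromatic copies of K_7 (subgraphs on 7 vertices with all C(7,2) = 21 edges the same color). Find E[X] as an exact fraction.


Let X = Σ_S X_S over the C(57, 7) = 264385836 subsets S of size 7, where X_S = 1 if the K_7 on S is monochromatic.
For a fixed S, the K_7 on S has C(7, 2) = 21 edges. P[all 21 edges red] = (1/2)^21, and likewise for blue, so P[monochromatic] = 2·(1/2)^21 = 2^{1 − 21} = 1/1048576.
By linearity: E[X] = C(57, 7) · 2^{1 − 21} = 264385836 · 1/1048576 = 66096459/262144.
Numerically: E[X] ≈ 252.138.

E[X] = C(57,7)·2^(1−C(7,2)) = 66096459/262144 ≈ 252.138.


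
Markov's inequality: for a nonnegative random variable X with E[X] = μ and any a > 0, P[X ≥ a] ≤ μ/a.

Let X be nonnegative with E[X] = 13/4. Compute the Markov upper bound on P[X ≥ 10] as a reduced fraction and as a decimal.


μ = E[X] = 13/4, a = 10.
Markov: P[X ≥ 10] ≤ μ/a = (13/4)/10 = 13/40.
Numerically: ≈ 0.32500.
(Since a = 10 > μ = 3.25000, the bound 13/40 is < 1 and informative.)

P[X ≥ 10] ≤ 13/40 ≈ 0.32500.


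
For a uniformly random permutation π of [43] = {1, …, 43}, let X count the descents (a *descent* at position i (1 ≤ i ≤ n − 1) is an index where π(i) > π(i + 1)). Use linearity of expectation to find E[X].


Write X = Σ X_I over i = 1, …, 42, with X_I the indicator of one descent.
There are 42 indicators.
For each fixed i, the pair (π(i), π(i+1)) is a uniformly random ordered pair of distinct values from {1, …, 43}; by symmetry P[π(i) > π(i+1)] = 1/2.
By linearity: E[X] = 42 · (1/2) = (43 − 1) · (1/2) = 21 ≈ 21.0000.

E[X] = 21 = 21.0000.


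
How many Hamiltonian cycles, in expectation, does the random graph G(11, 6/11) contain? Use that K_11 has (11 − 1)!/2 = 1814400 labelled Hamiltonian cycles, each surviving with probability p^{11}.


K_11 has (11 − 1)!/2 = 1814400 labelled Hamiltonian cycles.
For each such Hamiltonian cycle H, let X_H = 1 if all 11 edges of H are present in G. Then P[X_H = 1] = p^{11} = (6/11)^{11} = 362797056/285311670611.
By linearity: E[X] = Σ_H E[X_H] = 1814400 · p^{11} = 1814400 · 362797056/285311670611 = 658258978406400/285311670611.
Numerically: E[X] ≈ 2307.16.

E[X] = 1814400 · (6/11)^{11} = 658258978406400/285311670611 ≈ 2307.16.


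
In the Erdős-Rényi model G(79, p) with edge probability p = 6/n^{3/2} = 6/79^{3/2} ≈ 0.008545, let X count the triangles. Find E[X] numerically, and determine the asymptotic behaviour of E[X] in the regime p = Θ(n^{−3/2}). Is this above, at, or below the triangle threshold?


Number of potential triangles: C(79, 3) = 79079.
Each occurs with probability p³ ≈ (0.008545)³ ≈ 6.2392421e-07.
By linearity: E[X] = C(79, 3)·p³ ≈ 79079 · 6.2392421e-07 ≈ 0.04934.
Since α = 3/2 > 1, p = c/n^{3/2} = o(1/n) is below the triangle threshold p ~ 1/n. Asymptotically E[X] ~ (c³/6)·n^{3(1−α)} = (6³/6)·n^{-1.5} → 0, so by Markov's inequality G has no triangles w.h.p.

E[X] ≈ 0.04934; in regime p = Θ(1/n^{3/2}) E[X] tends to 0 (below the triangle threshold p ~ 1/n).


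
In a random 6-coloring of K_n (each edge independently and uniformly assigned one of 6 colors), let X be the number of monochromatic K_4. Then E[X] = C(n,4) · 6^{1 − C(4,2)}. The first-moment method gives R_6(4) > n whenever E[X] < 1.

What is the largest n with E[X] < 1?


We need C(n, 4) · 6^{1 − 6} < 1, i.e. C(n, 4) < 6^{6 − 1} = 7776.
Check values of n near the boundary:
  n = 17: C(17, 4) = 2380; 2380 < 7776? YES
  n = 18: C(18, 4) = 3060; 3060 < 7776? YES
  n = 19: C(19, 4) = 3876; 3876 < 7776? YES
  n = 20: C(20, 4) = 4845; 4845 < 7776? YES
  n = 21: C(21, 4) = 5985; 5985 < 7776? YES
  n = 22: C(22, 4) = 7315; 7315 < 7776? YES
  n = 23: C(23, 4) = 8855; 8855 < 7776? NO
  n = 24: C(24, 4) = 10626; 10626 < 7776? NO
  n = 25: C(25, 4) = 12650; 12650 < 7776? NO
The largest n with C(n, 4) < 7776 is n = 22 (where E[X] = 7315/7776 ≈ 0.94072). Hence R_6(4) > 22, i.e. R_6(4) ≥ 23.

Largest n = 22; hence R_6(4) > 22.


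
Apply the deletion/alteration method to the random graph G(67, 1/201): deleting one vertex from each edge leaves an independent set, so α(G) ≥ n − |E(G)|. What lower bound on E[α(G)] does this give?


E[|E(G)|] = C(67, 2)·p = 2211 · (1/201) = 11.
E[α(G)] ≥ n − E[|E(G)|] = 67 − 11 = 56.
Numerically: ≈ 56.00000.
(This is only a lower bound; the true E[α(G)] may be larger.)

E[α(G)] ≥ 56 ≈ 56.00000.


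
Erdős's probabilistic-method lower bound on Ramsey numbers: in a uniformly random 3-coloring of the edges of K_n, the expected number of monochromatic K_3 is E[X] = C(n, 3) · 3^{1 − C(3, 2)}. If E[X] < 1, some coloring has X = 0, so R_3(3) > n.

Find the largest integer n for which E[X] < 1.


We need C(n, 3) · 3^{1 − 3} < 1, i.e. C(n, 3) < 3^{3 − 1} = 9.
Check values of n near the boundary:
  n = 3: C(3, 3) = 1; 1 < 9? YES
  n = 4: C(4, 3) = 4; 4 < 9? YES
  n = 5: C(5, 3) = 10; 10 < 9? NO
  n = 6: C(6, 3) = 20; 20 < 9? NO
The largest n with C(n, 3) < 9 is n = 4 (where E[X] = 4/9 ≈ 0.44444). Hence R_3(3) > 4, i.e. R_3(3) ≥ 5.

Largest n = 4; hence R_3(3) > 4.


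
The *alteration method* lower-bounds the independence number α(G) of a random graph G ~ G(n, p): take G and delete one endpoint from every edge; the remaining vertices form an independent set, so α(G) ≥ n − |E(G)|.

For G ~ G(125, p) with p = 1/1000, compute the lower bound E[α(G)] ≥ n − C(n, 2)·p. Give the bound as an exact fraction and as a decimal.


E[|E(G)|] = C(125, 2)·p = 7750 · (1/1000) = 31/4.
E[α(G)] ≥ n − E[|E(G)|] = 125 − 31/4 = 469/4.
Numerically: ≈ 117.250.
(This is only a lower bound; the true E[α(G)] may be larger.)

E[α(G)] ≥ 469/4 ≈ 117.250.


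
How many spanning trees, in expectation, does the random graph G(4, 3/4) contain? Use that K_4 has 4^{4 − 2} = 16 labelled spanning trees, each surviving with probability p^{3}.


K_4 has 4^{4 − 2} = 16 labelled spanning trees.
For each such spanning tree H, let X_H = 1 if all 3 edges of H are present in G. Then P[X_H = 1] = p^{3} = (3/4)^{3} = 27/64.
By linearity: E[X] = Σ_H E[X_H] = 16 · p^{3} = 16 · 27/64 = 27/4.
Numerically: E[X] ≈ 6.75.

E[X] = 16 · (3/4)^{3} = 27/4 ≈ 6.75.


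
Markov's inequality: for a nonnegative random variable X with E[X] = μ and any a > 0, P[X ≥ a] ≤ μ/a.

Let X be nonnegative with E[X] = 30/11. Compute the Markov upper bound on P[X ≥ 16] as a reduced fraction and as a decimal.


μ = E[X] = 30/11, a = 16.
Markov: P[X ≥ 16] ≤ μ/a = (30/11)/16 = 15/88.
Numerically: ≈ 0.17045.
(Since a = 16 > μ = 2.72727, the bound 15/88 is < 1 and informative.)

P[X ≥ 16] ≤ 15/88 ≈ 0.17045.


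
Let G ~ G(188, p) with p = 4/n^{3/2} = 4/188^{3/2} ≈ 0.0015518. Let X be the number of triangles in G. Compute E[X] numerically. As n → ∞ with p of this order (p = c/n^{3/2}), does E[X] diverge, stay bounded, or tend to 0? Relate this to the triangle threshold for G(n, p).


Number of potential triangles: C(188, 3) = 1089836.
Each occurs with probability p³ ≈ (0.0015518)³ ≈ 3.7365401e-09.
By linearity: E[X] = C(188, 3)·p³ ≈ 1089836 · 3.7365401e-09 ≈ 0.00407.
Since α = 3/2 > 1, p = c/n^{3/2} = o(1/n) is below the triangle threshold p ~ 1/n. Asymptotically E[X] ~ (c³/6)·n^{3(1−α)} = (4³/6)·n^{-1.5} → 0, so by Markov's inequality G has no triangles w.h.p.

E[X] ≈ 0.00407; in regime p = Θ(1/n^{3/2}) E[X] tends to 0 (below the triangle threshold p ~ 1/n).


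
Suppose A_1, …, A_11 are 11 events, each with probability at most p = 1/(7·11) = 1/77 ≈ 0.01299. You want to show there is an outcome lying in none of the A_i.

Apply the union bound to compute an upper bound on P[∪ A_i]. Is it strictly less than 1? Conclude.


Union bound: P[∪_{i=1}^{11} A_i] ≤ Σ_i P[A_i] ≤ 11·p = 11·(1/77) = 1/7.
Numerically: 1/7 ≈ 0.14286.
Is 1/7 < 1? YES.
Since P[∪ A_i] ≤ 1/7 < 1, the complement has P[∩ A_i^c] ≥ 1 − 1/7 = 6/7 > 0, so some outcome avoids every A_i.

11·p = 1/7 ≈ 0.14286; existence CERTIFIED by the union bound.


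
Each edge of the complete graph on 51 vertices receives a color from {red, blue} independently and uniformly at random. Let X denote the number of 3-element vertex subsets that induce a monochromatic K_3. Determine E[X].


Let X = Σ_S X_S over the C(51, 3) = 20825 subsets S of size 3, where X_S = 1 if the K_3 on S is monochromatic.
For a fixed S, the K_3 on S has C(3, 2) = 3 edges. P[all 3 edges red] = (1/2)^3, and likewise for blue, so P[monochromatic] = 2·(1/2)^3 = 2^{1 − 3} = 1/4.
By linearity of expectation: E[X] = C(51, 3) · 2^{1 − 3} = 20825 · 1/4 = 20825/4.
Numerically: E[X] ≈ 5206.250.

E[X] = C(51,3)·2^(1−C(3,2)) = 20825/4 ≈ 5206.250.


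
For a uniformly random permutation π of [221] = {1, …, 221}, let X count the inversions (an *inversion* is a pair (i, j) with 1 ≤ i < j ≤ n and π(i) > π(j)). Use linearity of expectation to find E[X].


Write X = Σ X_I over the C(221, 2) = 24310 pairs i < j, with X_I the indicator of one inversion.
There are 24310 indicators.
For each fixed pair i < j, the values π(i) and π(j) are two distinct elements of {1, …, 221} in uniformly random order; by symmetry P[π(i) > π(j)] = 1/2.
By linearity: E[X] = 24310 · (1/2) = C(221, 2) · (1/2) = 24310/2 = 12155 ≈ 12155.0000.

E[X] = 12155 = 12155.0000.


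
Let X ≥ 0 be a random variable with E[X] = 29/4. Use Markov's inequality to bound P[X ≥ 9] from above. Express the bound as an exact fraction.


μ = E[X] = 29/4, a = 9.
Markov: P[X ≥ 9] ≤ μ/a = (29/4)/9 = 29/36.
Numerically: ≈ 0.8056.
(Since a = 9 > μ = 7.2500, the bound 29/36 is < 1 and informative.)

P[X ≥ 9] ≤ 29/36 ≈ 0.8056.


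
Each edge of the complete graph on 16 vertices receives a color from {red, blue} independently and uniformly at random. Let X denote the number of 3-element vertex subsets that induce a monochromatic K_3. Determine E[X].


Let X = Σ_S X_S over the C(16, 3) = 560 subsets S of size 3, where X_S = 1 if the K_3 on S is monochromatic.
For a fixed S, the K_3 on S has C(3, 2) = 3 edges. P[all 3 edges red] = (1/2)^3, and likewise for blue, so P[monochromatic] = 2·(1/2)^3 = 2^{1 − 3} = 1/4.
By linearity: E[X] = C(16, 3) · 2^{1 − 3} = 560 · 1/4 = 140.
Numerically: E[X] ≈ 140.0000.

E[X] = C(16,3)·2^(1−C(3,2)) = 140 ≈ 140.0000.


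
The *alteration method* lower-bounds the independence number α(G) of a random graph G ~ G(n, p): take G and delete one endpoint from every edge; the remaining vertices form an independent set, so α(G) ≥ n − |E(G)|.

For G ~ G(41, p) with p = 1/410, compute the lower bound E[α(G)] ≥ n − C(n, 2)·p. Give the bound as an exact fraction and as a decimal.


E[|E(G)|] = C(41, 2)·p = 820 · (1/410) = 2.
E[α(G)] ≥ n − E[|E(G)|] = 41 − 2 = 39.
Numerically: ≈ 39.00000.
(This is only a lower bound; the true E[α(G)] may be larger.)

E[α(G)] ≥ 39 ≈ 39.00000.


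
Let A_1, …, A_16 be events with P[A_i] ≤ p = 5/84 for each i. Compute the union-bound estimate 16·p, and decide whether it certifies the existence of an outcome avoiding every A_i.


Union bound: P[∪_{i=1}^{16} A_i] ≤ Σ_i P[A_i] ≤ 16·p = 16·(5/84) = 20/21.
Numerically: 20/21 ≈ 0.95238.
Is 20/21 < 1? YES.
Since P[∪ A_i] ≤ 20/21 < 1, the complement has P[∩ A_i^c] ≥ 1 − 20/21 = 1/21 > 0, so some outcome avoids every A_i.

16·p = 20/21 ≈ 0.95238; existence CERTIFIED by the union bound.


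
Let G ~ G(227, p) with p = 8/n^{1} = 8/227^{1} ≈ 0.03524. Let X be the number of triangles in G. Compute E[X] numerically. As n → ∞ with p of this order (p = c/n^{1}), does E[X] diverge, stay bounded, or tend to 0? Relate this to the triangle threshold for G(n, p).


Number of potential triangles: C(227, 3) = 1923825.
Each occurs with probability p³ ≈ (0.03524)³ ≈ 4.377160e-05.
By linearity: E[X] = C(227, 3)·p³ ≈ 1923825 · 4.377160e-05 ≈ 84.2089.
Here α = 1, so p = 8/n is exactly at the triangle threshold p ~ 1/n. Asymptotically E[X] → c³/6 = 8³/6 = 256/3 ≈ 85.3333, a bounded constant. In this regime the triangle count is asymptotically Poisson(c³/6).

E[X] ≈ 84.2089; in regime p = Θ(1/n^{1}) E[X] stays bounded (at the triangle threshold p ~ 1/n).


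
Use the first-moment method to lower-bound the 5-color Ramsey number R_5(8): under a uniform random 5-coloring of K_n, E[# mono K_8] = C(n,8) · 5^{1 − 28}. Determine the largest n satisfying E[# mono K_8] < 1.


We need C(n, 8) · 5^{1 − 28} < 1, i.e. C(n, 8) < 5^{28 − 1} = 7450580596923828125.
Check values of n near the boundary:
  n = 862: C(862, 8) = 7317951015318931845; 7317951015318931845 < 7450580596923828125? YES
  n = 863: C(863, 8) = 7386423071602617757; 7386423071602617757 < 7450580596923828125? YES
  n = 864: C(864, 8) = 7455455062926006708; 7455455062926006708 < 7450580596923828125? NO
The largest n with C(n, 8) < 7450580596923828125 is n = 863 (where E[X] = 7386423071602617757/7450580596923828125 ≈ 0.991389). Hence R_5(8) > 863, i.e. R_5(8) ≥ 864.

Largest n = 863; hence R_5(8) > 863.


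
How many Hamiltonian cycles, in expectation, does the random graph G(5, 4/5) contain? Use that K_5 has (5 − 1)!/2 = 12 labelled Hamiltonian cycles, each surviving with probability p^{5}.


K_5 has (5 − 1)!/2 = 12 labelled Hamiltonian cycles.
For each such Hamiltonian cycle H, let X_H = 1 if all 5 edges of H are present in G. Then P[X_H = 1] = p^{5} = (4/5)^{5} = 1024/3125.
Summing the indicators: E[X] = Σ_H E[X_H] = 12 · p^{5} = 12 · 1024/3125 = 12288/3125.
Numerically: E[X] ≈ 3.93216.

E[X] = 12 · (4/5)^{5} = 12288/3125 ≈ 3.93216.


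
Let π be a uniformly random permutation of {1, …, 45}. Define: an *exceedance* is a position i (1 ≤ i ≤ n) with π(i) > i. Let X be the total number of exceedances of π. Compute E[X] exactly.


Write X = Σ_{i=1}^{45} X_i, where X_i = 1_{π(i) > i}.
For each fixed i, π(i) is uniform over {1, …, 45} (marginal of a uniform permutation), so P[π(i) > i] = (n − i)/n. Summing: Σ_{i=1}^{45} (n − i)/n = (0 + 1 + … + 44)/45 = 45(45 − 1)/(2·45) = (45 − 1)/2.
Hence E[X] = Σ_{i=1}^{45} (45 − i)/45 = 22 ≈ 22.000.

E[X] = 22 = 22.000.


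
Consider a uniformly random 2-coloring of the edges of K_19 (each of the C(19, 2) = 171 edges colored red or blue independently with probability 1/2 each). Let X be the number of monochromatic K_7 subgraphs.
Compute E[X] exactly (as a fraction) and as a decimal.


Let X = Σ_S X_S over the C(19, 7) = 50388 subsets S of size 7, where X_S = 1 if the K_7 on S is monochromatic.
For a fixed S, the K_7 on S has C(7, 2) = 21 edges. P[all 21 edges red] = (1/2)^21, and likewise for blue, so P[monochromatic] = 2·(1/2)^21 = 2^{1 − 21} = 1/1048576.
By linearity of expectation: E[X] = C(19, 7) · 2^{1 − 21} = 50388 · 1/1048576 = 12597/262144.
Numerically: E[X] ≈ 0.048054.

E[X] = C(19,7)·2^(1−C(7,2)) = 12597/262144 ≈ 0.048054.


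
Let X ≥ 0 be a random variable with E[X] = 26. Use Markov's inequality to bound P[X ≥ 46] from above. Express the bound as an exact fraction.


μ = E[X] = 26, a = 46.
Markov: P[X ≥ 46] ≤ μ/a = (26)/46 = 13/23.
Numerically: ≈ 0.565.
(Since a = 46 > μ = 26.000, the bound 13/23 is < 1 and informative.)

P[X ≥ 46] ≤ 13/23 ≈ 0.565.


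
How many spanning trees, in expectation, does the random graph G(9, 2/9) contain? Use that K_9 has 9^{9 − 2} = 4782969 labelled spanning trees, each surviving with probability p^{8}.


K_9 has 9^{9 − 2} = 4782969 labelled spanning trees.
For each such spanning tree H, let X_H = 1 if all 8 edges of H are present in G. Then P[X_H = 1] = p^{8} = (2/9)^{8} = 256/43046721.
By linearity: E[X] = Σ_H E[X_H] = 4782969 · p^{8} = 4782969 · 256/43046721 = 256/9.
Numerically: E[X] ≈ 28.4444.

E[X] = 4782969 · (2/9)^{8} = 256/9 ≈ 28.4444.


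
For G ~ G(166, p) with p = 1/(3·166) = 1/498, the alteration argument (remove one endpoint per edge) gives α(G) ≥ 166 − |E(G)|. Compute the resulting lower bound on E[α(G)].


E[|E(G)|] = C(166, 2)·p = 13695 · (1/498) = 55/2.
E[α(G)] ≥ n − E[|E(G)|] = 166 − 55/2 = 277/2.
Numerically: ≈ 138.50000.
(This is only a lower bound; the true E[α(G)] may be larger.)

E[α(G)] ≥ 277/2 ≈ 138.50000.


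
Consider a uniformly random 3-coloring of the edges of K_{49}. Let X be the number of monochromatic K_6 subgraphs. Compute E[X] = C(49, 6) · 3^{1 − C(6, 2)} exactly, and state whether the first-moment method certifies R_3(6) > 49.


E[X] = C(49, 6) · 3^{1 − 15} = 13983816 · 3^{−14} = 13983816/4782969.
As a reduced fraction: E[X] = 4661272/1594323 ≈ 2.92367.
Is E[X] < 1? NO.
Since E[X] ≥ 1, the first-moment bound is inconclusive at n = 49; it does NOT by itself certify R_3(6) > 49.

E[X] = 4661272/1594323 ≈ 2.92367; E[X] ≥ 1; first-moment method inconclusive here.


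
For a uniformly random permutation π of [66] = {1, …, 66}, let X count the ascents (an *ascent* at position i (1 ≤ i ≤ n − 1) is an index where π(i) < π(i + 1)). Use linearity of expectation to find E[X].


Write X = Σ X_I over i = 1, …, 65, with X_I the indicator of one ascent.
There are 65 indicators.
For each fixed i, the pair (π(i), π(i+1)) is a uniformly random ordered pair of distinct values from {1, …, 66}; by symmetry P[π(i) < π(i+1)] = 1/2.
By linearity: E[X] = 65 · (1/2) = (66 − 1) · (1/2) = 65/2 ≈ 32.50000.

E[X] = 65/2 = 32.50000.


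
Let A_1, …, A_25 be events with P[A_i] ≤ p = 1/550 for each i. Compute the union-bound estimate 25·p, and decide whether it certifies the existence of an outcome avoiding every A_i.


Union bound: P[∪_{i=1}^{25} A_i] ≤ Σ_i P[A_i] ≤ 25·p = 25·(1/550) = 1/22.
Numerically: 1/22 ≈ 0.04545.
Is 1/22 < 1? YES.
Since P[∪ A_i] ≤ 1/22 < 1, the complement has P[∩ A_i^c] ≥ 1 − 1/22 = 21/22 > 0, so some outcome avoids every A_i.

25·p = 1/22 ≈ 0.04545; existence CERTIFIED by the union bound.


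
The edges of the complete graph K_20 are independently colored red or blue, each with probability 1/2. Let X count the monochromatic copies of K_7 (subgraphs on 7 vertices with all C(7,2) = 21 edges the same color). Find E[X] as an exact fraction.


Let X = Σ_S X_S over the C(20, 7) = 77520 subsets S of size 7, where X_S = 1 if the K_7 on S is monochromatic.
For a fixed S, the K_7 on S has C(7, 2) = 21 edges. P[all 21 edges red] = (1/2)^21, and likewise for blue, so P[monochromatic] = 2·(1/2)^21 = 2^{1 − 21} = 1/1048576.
Summing: E[X] = C(20, 7) · 2^{1 − 21} = 77520 · 1/1048576 = 4845/65536.
Numerically: E[X] ≈ 0.0739.

E[X] = C(20,7)·2^(1−C(7,2)) = 4845/65536 ≈ 0.0739.


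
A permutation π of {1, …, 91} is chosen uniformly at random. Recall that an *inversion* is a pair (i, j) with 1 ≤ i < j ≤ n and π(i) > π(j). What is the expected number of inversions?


Write X = Σ X_I over the C(91, 2) = 4095 pairs i < j, with X_I the indicator of one inversion.
There are 4095 indicators.
For each fixed pair i < j, the values π(i) and π(j) are two distinct elements of {1, …, 91} in uniformly random order; by symmetry P[π(i) > π(j)] = 1/2.
By linearity: E[X] = 4095 · (1/2) = C(91, 2) · (1/2) = 4095/2 = 4095/2 ≈ 2047.500.

E[X] = 4095/2 = 2047.500.


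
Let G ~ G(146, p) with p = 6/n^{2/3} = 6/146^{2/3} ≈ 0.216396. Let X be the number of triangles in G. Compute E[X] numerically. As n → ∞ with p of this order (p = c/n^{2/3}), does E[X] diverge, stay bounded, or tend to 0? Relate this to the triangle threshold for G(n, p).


Number of potential triangles: C(146, 3) = 508080.
Each occurs with probability p³ ≈ (0.216396)³ ≈ 1.01332333e-02.
By linearity: E[X] = C(146, 3)·p³ ≈ 508080 · 1.01332333e-02 ≈ 5148.493151.
Since α = 2/3 < 1, p = c/n^{2/3} ≫ 1/n is above the triangle threshold p ~ 1/n. Asymptotically E[X] ~ (c³/6)·n^{3(1−α)} = (6³/6)·n^{1} → ∞; triangles are abundant w.h.p.

E[X] ≈ 5148.493151; in regime p = Θ(1/n^{2/3}) E[X] diverges (above the triangle threshold p ~ 1/n).


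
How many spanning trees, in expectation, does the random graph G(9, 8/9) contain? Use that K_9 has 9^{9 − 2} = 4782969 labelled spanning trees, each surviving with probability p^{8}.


K_9 has 9^{9 − 2} = 4782969 labelled spanning trees.
For each such spanning tree H, let X_H = 1 if all 8 edges of H are present in G. Then P[X_H = 1] = p^{8} = (8/9)^{8} = 16777216/43046721.
Summing the indicators: E[X] = Σ_H E[X_H] = 4782969 · p^{8} = 4782969 · 16777216/43046721 = 16777216/9.
Numerically: E[X] ≈ 1.86e+06.

E[X] = 4782969 · (8/9)^{8} = 16777216/9 ≈ 1.86e+06.


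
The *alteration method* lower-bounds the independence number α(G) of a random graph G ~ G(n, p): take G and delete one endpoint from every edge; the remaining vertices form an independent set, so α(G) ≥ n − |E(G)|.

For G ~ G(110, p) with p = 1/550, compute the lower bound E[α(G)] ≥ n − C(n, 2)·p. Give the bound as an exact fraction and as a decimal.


E[|E(G)|] = C(110, 2)·p = 5995 · (1/550) = 109/10.
E[α(G)] ≥ n − E[|E(G)|] = 110 − 109/10 = 991/10.
Numerically: ≈ 99.10000.
(This is only a lower bound; the true E[α(G)] may be larger.)

E[α(G)] ≥ 991/10 ≈ 99.10000.


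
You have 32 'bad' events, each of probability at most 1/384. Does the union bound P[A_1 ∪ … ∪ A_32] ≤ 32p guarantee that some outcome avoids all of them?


Union bound: P[∪_{i=1}^{32} A_i] ≤ Σ_i P[A_i] ≤ 32·p = 32·(1/384) = 1/12.
Numerically: 1/12 ≈ 0.0833333.
Is 1/12 < 1? YES.
Since P[∪ A_i] ≤ 1/12 < 1, the complement has P[∩ A_i^c] ≥ 1 − 1/12 = 11/12 > 0, so some outcome avoids every A_i.

32·p = 1/12 ≈ 0.0833333; existence CERTIFIED by the union bound.


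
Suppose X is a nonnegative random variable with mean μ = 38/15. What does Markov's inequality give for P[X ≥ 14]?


μ = E[X] = 38/15, a = 14.
Markov: P[X ≥ 14] ≤ μ/a = (38/15)/14 = 19/105.
Numerically: ≈ 0.18095.
(Since a = 14 > μ = 2.53333, the bound 19/105 is < 1 and informative.)

P[X ≥ 14] ≤ 19/105 ≈ 0.18095.


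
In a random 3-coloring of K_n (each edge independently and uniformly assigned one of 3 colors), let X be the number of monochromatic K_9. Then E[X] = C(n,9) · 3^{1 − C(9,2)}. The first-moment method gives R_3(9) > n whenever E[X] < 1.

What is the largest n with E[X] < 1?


We need C(n, 9) · 3^{1 − 36} < 1, i.e. C(n, 9) < 3^{36 − 1} = 50031545098999707.
Check values of n near the boundary:
  n = 299: C(299, 9) = 46610674441390059; 46610674441390059 < 50031545098999707? YES
  n = 300: C(300, 9) = 48052241692154700; 48052241692154700 < 50031545098999707? YES
  n = 301: C(301, 9) = 49533303936090975; 49533303936090975 < 50031545098999707? YES
  n = 302: C(302, 9) = 51054804739588650; 51054804739588650 < 50031545098999707? NO
  n = 303: C(303, 9) = 52617706925494425; 52617706925494425 < 50031545098999707? NO
The largest n with C(n, 9) < 50031545098999707 is n = 301 (where E[X] = 16511101312030325/16677181699666569 ≈ 0.9900). Hence R_3(9) > 301, i.e. R_3(9) ≥ 302.

Largest n = 301; hence R_3(9) > 301.


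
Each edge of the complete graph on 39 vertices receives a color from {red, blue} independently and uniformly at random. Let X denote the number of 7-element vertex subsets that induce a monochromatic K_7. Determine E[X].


Let X = Σ_S X_S over the C(39, 7) = 15380937 subsets S of size 7, where X_S = 1 if the K_7 on S is monochromatic.
For a fixed S, the K_7 on S has C(7, 2) = 21 edges. P[all 21 edges red] = (1/2)^21, and likewise for blue, so P[monochromatic] = 2·(1/2)^21 = 2^{1 − 21} = 1/1048576.
By linearity of expectation: E[X] = C(39, 7) · 2^{1 − 21} = 15380937 · 1/1048576 = 15380937/1048576.
Numerically: E[X] ≈ 14.6684.

E[X] = C(39,7)·2^(1−C(7,2)) = 15380937/1048576 ≈ 14.6684.


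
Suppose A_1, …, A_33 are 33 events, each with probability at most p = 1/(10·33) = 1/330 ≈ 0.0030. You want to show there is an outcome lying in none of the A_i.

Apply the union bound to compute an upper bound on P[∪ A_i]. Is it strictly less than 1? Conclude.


Union bound: P[∪_{i=1}^{33} A_i] ≤ Σ_i P[A_i] ≤ 33·p = 33·(1/330) = 1/10.
Numerically: 1/10 ≈ 0.1000.
Is 1/10 < 1? YES.
Since P[∪ A_i] ≤ 1/10 < 1, the complement has P[∩ A_i^c] ≥ 1 − 1/10 = 9/10 > 0, so some outcome avoids every A_i.

33·p = 1/10 ≈ 0.1000; existence CERTIFIED by the union bound.


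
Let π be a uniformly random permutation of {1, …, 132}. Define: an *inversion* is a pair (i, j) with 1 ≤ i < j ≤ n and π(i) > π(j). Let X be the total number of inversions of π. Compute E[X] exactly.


Write X = Σ X_I over the C(132, 2) = 8646 pairs i < j, with X_I the indicator of one inversion.
There are 8646 indicators.
For each fixed pair i < j, the values π(i) and π(j) are two distinct elements of {1, …, 132} in uniformly random order; by symmetry P[π(i) > π(j)] = 1/2.
By linearity: E[X] = 8646 · (1/2) = C(132, 2) · (1/2) = 8646/2 = 4323 ≈ 4323.00000.

E[X] = 4323 = 4323.00000.


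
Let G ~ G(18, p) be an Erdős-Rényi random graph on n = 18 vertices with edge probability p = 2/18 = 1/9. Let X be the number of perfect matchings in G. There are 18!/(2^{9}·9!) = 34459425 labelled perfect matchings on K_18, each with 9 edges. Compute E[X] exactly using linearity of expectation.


K_18 has 18!/(2^{9}·9!) = 34459425 labelled perfect matchings.
For each such perfect matching H, let X_H = 1 if all 9 edges of H are present in G. Then P[X_H = 1] = p^{9} = (1/9)^{9} = 1/387420489.
Summing the indicators: E[X] = Σ_H E[X_H] = 34459425 · p^{9} = 34459425 · 1/387420489 = 425425/4782969.
Numerically: E[X] ≈ 0.08895.

E[X] = 34459425 · (1/9)^{9} = 425425/4782969 ≈ 0.08895.


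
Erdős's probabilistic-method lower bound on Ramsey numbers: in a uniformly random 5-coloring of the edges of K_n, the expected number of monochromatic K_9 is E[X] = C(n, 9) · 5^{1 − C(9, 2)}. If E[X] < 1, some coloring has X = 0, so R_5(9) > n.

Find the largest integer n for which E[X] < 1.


We need C(n, 9) · 5^{1 − 36} < 1, i.e. C(n, 9) < 5^{36 − 1} = 2910383045673370361328125.
Check values of n near the boundary:
  n = 2168: C(2168, 9) = 2867804175977929537095120; 2867804175977929537095120 < 2910383045673370361328125? YES
  n = 2169: C(2169, 9) = 2879753360044504243499683; 2879753360044504243499683 < 2910383045673370361328125? YES
  n = 2170: C(2170, 9) = 2891746779868845075610510; 2891746779868845075610510 < 2910383045673370361328125? YES
  n = 2171: C(2171, 9) = 2903784578674959601827205; 2903784578674959601827205 < 2910383045673370361328125? YES
  n = 2172: C(2172, 9) = 2915866900084148060642020; 2915866900084148060642020 < 2910383045673370361328125? NO
  n = 2173: C(2173, 9) = 2927993888115921319674265; 2927993888115921319674265 < 2910383045673370361328125? NO
  n = 2174: C(2174, 9) = 2940165687188920530702934; 2940165687188920530702934 < 2910383045673370361328125? NO
The largest n with C(n, 9) < 2910383045673370361328125 is n = 2171 (where E[X] = 580756915734991920365441/582076609134674072265625 ≈ 0.9977). Hence R_5(9) > 2171, i.e. R_5(9) ≥ 2172.

Largest n = 2171; hence R_5(9) > 2171.


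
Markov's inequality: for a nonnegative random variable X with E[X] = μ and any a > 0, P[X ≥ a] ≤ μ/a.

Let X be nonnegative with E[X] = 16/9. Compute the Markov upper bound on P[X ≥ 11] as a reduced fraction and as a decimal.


μ = E[X] = 16/9, a = 11.
Markov: P[X ≥ 11] ≤ μ/a = (16/9)/11 = 16/99.
Numerically: ≈ 0.16162.
(Since a = 11 > μ = 1.77778, the bound 16/99 is < 1 and informative.)

P[X ≥ 11] ≤ 16/99 ≈ 0.16162.


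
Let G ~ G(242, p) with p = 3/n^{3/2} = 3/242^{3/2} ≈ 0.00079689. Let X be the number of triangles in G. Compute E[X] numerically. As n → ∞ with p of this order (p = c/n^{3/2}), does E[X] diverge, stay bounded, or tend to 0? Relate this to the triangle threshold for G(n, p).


Number of potential triangles: C(242, 3) = 2332880.
Each occurs with probability p³ ≈ (0.00079689)³ ≈ 5.06051384e-10.
By linearity: E[X] = C(242, 3)·p³ ≈ 2332880 · 5.06051384e-10 ≈ 0.001181.
Since α = 3/2 > 1, p = c/n^{3/2} = o(1/n) is below the triangle threshold p ~ 1/n. Asymptotically E[X] ~ (c³/6)·n^{3(1−α)} = (3³/6)·n^{-1.5} → 0, so by Markov's inequality G has no triangles w.h.p.

E[X] ≈ 0.001181; in regime p = Θ(1/n^{3/2}) E[X] tends to 0 (below the triangle threshold p ~ 1/n).


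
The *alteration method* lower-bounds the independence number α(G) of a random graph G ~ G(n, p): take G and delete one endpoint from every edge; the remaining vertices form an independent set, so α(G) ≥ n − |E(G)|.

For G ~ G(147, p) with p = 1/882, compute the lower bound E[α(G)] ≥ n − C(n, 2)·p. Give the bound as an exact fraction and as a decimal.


E[|E(G)|] = C(147, 2)·p = 10731 · (1/882) = 73/6.
E[α(G)] ≥ n − E[|E(G)|] = 147 − 73/6 = 809/6.
Numerically: ≈ 134.8333.
(This is only a lower bound; the true E[α(G)] may be larger.)

E[α(G)] ≥ 809/6 ≈ 134.8333.


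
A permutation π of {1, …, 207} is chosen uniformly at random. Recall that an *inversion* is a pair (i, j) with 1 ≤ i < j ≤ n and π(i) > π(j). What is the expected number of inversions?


Write X = Σ X_I over the C(207, 2) = 21321 pairs i < j, with X_I the indicator of one inversion.
There are 21321 indicators.
For each fixed pair i < j, the values π(i) and π(j) are two distinct elements of {1, …, 207} in uniformly random order; by symmetry P[π(i) > π(j)] = 1/2.
By linearity: E[X] = 21321 · (1/2) = C(207, 2) · (1/2) = 21321/2 = 21321/2 ≈ 10660.5000.

E[X] = 21321/2 = 10660.5000.


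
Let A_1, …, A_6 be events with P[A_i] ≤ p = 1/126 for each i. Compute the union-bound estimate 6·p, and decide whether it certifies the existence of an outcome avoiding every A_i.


Union bound: P[∪_{i=1}^{6} A_i] ≤ Σ_i P[A_i] ≤ 6·p = 6·(1/126) = 1/21.
Numerically: 1/21 ≈ 0.0476.
Is 1/21 < 1? YES.
Since P[∪ A_i] ≤ 1/21 < 1, the complement has P[∩ A_i^c] ≥ 1 − 1/21 = 20/21 > 0, so some outcome avoids every A_i.

6·p = 1/21 ≈ 0.0476; existence CERTIFIED by the union bound.


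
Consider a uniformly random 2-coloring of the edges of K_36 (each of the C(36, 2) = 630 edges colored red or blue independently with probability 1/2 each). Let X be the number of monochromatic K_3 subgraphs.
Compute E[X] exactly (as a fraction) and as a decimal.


Let X = Σ_S X_S over the C(36, 3) = 7140 subsets S of size 3, where X_S = 1 if the K_3 on S is monochromatic.
For a fixed S, the K_3 on S has C(3, 2) = 3 edges. P[all 3 edges red] = (1/2)^3, and likewise for blue, so P[monochromatic] = 2·(1/2)^3 = 2^{1 − 3} = 1/4.
By linearity of expectation: E[X] = C(36, 3) · 2^{1 − 3} = 7140 · 1/4 = 1785.
Numerically: E[X] ≈ 1785.0000.

E[X] = C(36,3)·2^(1−C(3,2)) = 1785 ≈ 1785.0000.


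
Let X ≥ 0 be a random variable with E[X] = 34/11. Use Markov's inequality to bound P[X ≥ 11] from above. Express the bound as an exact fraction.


μ = E[X] = 34/11, a = 11.
Markov: P[X ≥ 11] ≤ μ/a = (34/11)/11 = 34/121.
Numerically: ≈ 0.28099.
(Since a = 11 > μ = 3.09091, the bound 34/121 is < 1 and informative.)

P[X ≥ 11] ≤ 34/121 ≈ 0.28099.
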